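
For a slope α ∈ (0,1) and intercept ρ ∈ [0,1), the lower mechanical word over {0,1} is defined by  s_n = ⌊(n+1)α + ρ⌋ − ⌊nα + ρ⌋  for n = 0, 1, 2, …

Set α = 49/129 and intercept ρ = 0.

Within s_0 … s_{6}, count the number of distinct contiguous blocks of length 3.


t_n = ⌊(n·49)/129⌋ for n = 0 … 7:
  n=0…7: ⌊0/129⌋=0 ⌊49/129⌋=0 ⌊98/129⌋=0 ⌊147/129⌋=1 ⌊196/129⌋=1 ⌊245/129⌋=1 ⌊294/129⌋=2 ⌊343/129⌋=2
s_n = t_(n+1) − t_n for n = 0 … 6 gives
prefix = 0010010
slide a length-3 window over [0..2] … [4..6] (5 windows); first occurrence of each distinct factor:
  [  0..  2] 001
  [  1..  3] 010
  [  2..  4] 100
  (the other 2 windows repeat one of these)
distinct factors: {001, 010, 100}
count = 3  (Sturmian bound for length 3 is 4)

3


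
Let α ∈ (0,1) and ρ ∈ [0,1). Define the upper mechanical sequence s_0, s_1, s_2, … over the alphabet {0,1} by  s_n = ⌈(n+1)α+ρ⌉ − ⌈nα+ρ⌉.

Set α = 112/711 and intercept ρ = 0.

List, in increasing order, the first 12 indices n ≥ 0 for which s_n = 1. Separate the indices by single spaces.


n=0: ⌈112/711⌉−⌈0/711⌉ = 1−0 = 1  ← one
n=1: ⌈224/711⌉−⌈112/711⌉ = 1−1 = 0
n=2: ⌈336/711⌉−⌈224/711⌉ = 1−1 = 0
  …
n=6: ⌈784/711⌉−⌈672/711⌉ = 2−1 = 1  ← one
n=7: ⌈896/711⌉−⌈784/711⌉ = 2−2 = 0
n=8: ⌈1008/711⌉−⌈896/711⌉ = 2−2 = 0
  …
n=12: ⌈1456/711⌉−⌈1344/711⌉ = 3−2 = 1  ← one
n=13: ⌈1568/711⌉−⌈1456/711⌉ = 3−3 = 0
n=14: ⌈1680/711⌉−⌈1568/711⌉ = 3−3 = 0
  …
n=19: ⌈2240/711⌉−⌈2128/711⌉ = 4−3 = 1  ← one
n=20: ⌈2352/711⌉−⌈2240/711⌉ = 4−4 = 0
n=21: ⌈2464/711⌉−⌈2352/711⌉ = 4−4 = 0
  …
n=25: ⌈2912/711⌉−⌈2800/711⌉ = 5−4 = 1  ← one
n=26: ⌈3024/711⌉−⌈2912/711⌉ = 5−5 = 0
n=27: ⌈3136/711⌉−⌈3024/711⌉ = 5−5 = 0
  …
n=31: ⌈3584/711⌉−⌈3472/711⌉ = 6−5 = 1  ← one
n=32: ⌈3696/711⌉−⌈3584/711⌉ = 6−6 = 0
n=33: ⌈3808/711⌉−⌈3696/711⌉ = 6−6 = 0
  …
n=38: ⌈4368/711⌉−⌈4256/711⌉ = 7−6 = 1  ← one
n=39: ⌈4480/711⌉−⌈4368/711⌉ = 7−7 = 0
n=40: ⌈4592/711⌉−⌈4480/711⌉ = 7−7 = 0
  …
n=44: ⌈5040/711⌉−⌈4928/711⌉ = 8−7 = 1  ← one
n=45: ⌈5152/711⌉−⌈5040/711⌉ = 8−8 = 0
n=46: ⌈5264/711⌉−⌈5152/711⌉ = 8−8 = 0
  …
n=50: ⌈5712/711⌉−⌈5600/711⌉ = 9−8 = 1  ← one
n=51: ⌈5824/711⌉−⌈5712/711⌉ = 9−9 = 0
n=52: ⌈5936/711⌉−⌈5824/711⌉ = 9−9 = 0
  …
n=57: ⌈6496/711⌉−⌈6384/711⌉ = 10−9 = 1  ← one
n=58: ⌈6608/711⌉−⌈6496/711⌉ = 10−10 = 0
n=59: ⌈6720/711⌉−⌈6608/711⌉ = 10−10 = 0
  …
n=63: ⌈7168/711⌉−⌈7056/711⌉ = 11−10 = 1  ← one
n=64: ⌈7280/711⌉−⌈7168/711⌉ = 11−11 = 0
n=65: ⌈7392/711⌉−⌈7280/711⌉ = 11−11 = 0
  …
n=69: ⌈7840/711⌉−⌈7728/711⌉ = 12−11 = 1  ← one
positions of the first 12 ones: 0 6 12 19 25 31 38 44 50 57 63 69

0 6 12 19 25 31 38 44 50 57 63 69


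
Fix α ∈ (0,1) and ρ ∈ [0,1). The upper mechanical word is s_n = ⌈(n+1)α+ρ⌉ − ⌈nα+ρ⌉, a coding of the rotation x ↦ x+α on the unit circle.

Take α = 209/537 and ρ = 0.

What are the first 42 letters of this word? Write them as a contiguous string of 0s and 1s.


101001010010100101001001010010100101001001

n=0: ⌈(1·209)/537⌉ − ⌈(0·209)/537⌉ = ⌈209/537⌉ − ⌈0/537⌉ = 1 − 0 = 1
n=1: ⌈(2·209)/537⌉ − ⌈(1·209)/537⌉ = ⌈418/537⌉ − ⌈209/537⌉ = 1 − 1 = 0
n=2: ⌈(3·209)/537⌉ − ⌈(2·209)/537⌉ = ⌈627/537⌉ − ⌈418/537⌉ = 2 − 1 = 1
n=3: ⌈(4·209)/537⌉ − ⌈(3·209)/537⌉ = ⌈836/537⌉ − ⌈627/537⌉ = 2 − 2 = 0
n=4: ⌈(5·209)/537⌉ − ⌈(4·209)/537⌉ = ⌈1045/537⌉ − ⌈836/537⌉ = 2 − 2 = 0
n=5: ⌈(6·209)/537⌉ − ⌈(5·209)/537⌉ = ⌈1254/537⌉ − ⌈1045/537⌉ = 3 − 2 = 1
n=6: ⌈(7·209)/537⌉ − ⌈(6·209)/537⌉ = ⌈1463/537⌉ − ⌈1254/537⌉ = 3 − 3 = 0
n=7: ⌈(8·209)/537⌉ − ⌈(7·209)/537⌉ = ⌈1672/537⌉ − ⌈1463/537⌉ = 4 − 3 = 1
n=8: ⌈(9·209)/537⌉ − ⌈(8·209)/537⌉ = ⌈1881/537⌉ − ⌈1672/537⌉ = 4 − 4 = 0
n=9: ⌈(10·209)/537⌉ − ⌈(9·209)/537⌉ = ⌈2090/537⌉ − ⌈1881/537⌉ = 4 − 4 = 0
n=10: ⌈(11·209)/537⌉ − ⌈(10·209)/537⌉ = ⌈2299/537⌉ − ⌈2090/537⌉ = 5 − 4 = 1
n=11: ⌈(12·209)/537⌉ − ⌈(11·209)/537⌉ = ⌈2508/537⌉ − ⌈2299/537⌉ = 5 − 5 = 0
n=12: ⌈(13·209)/537⌉ − ⌈(12·209)/537⌉ = ⌈2717/537⌉ − ⌈2508/537⌉ = 6 − 5 = 1
n=13: ⌈(14·209)/537⌉ − ⌈(13·209)/537⌉ = ⌈2926/537⌉ − ⌈2717/537⌉ = 6 − 6 = 0
n=14: ⌈(15·209)/537⌉ − ⌈(14·209)/537⌉ = ⌈3135/537⌉ − ⌈2926/537⌉ = 6 − 6 = 0
n=15: ⌈(16·209)/537⌉ − ⌈(15·209)/537⌉ = ⌈3344/537⌉ − ⌈3135/537⌉ = 7 − 6 = 1
n=16: ⌈(17·209)/537⌉ − ⌈(16·209)/537⌉ = ⌈3553/537⌉ − ⌈3344/537⌉ = 7 − 7 = 0
n=17: ⌈(18·209)/537⌉ − ⌈(17·209)/537⌉ = ⌈3762/537⌉ − ⌈3553/537⌉ = 8 − 7 = 1
n=18: ⌈(19·209)/537⌉ − ⌈(18·209)/537⌉ = ⌈3971/537⌉ − ⌈3762/537⌉ = 8 − 8 = 0
n=19: ⌈(20·209)/537⌉ − ⌈(19·209)/537⌉ = ⌈4180/537⌉ − ⌈3971/537⌉ = 8 − 8 = 0
n=20: ⌈(21·209)/537⌉ − ⌈(20·209)/537⌉ = ⌈4389/537⌉ − ⌈4180/537⌉ = 9 − 8 = 1
n=21: ⌈(22·209)/537⌉ − ⌈(21·209)/537⌉ = ⌈4598/537⌉ − ⌈4389/537⌉ = 9 − 9 = 0
n=22: ⌈(23·209)/537⌉ − ⌈(22·209)/537⌉ = ⌈4807/537⌉ − ⌈4598/537⌉ = 9 − 9 = 0
n=23: ⌈(24·209)/537⌉ − ⌈(23·209)/537⌉ = ⌈5016/537⌉ − ⌈4807/537⌉ = 10 − 9 = 1
n=24: ⌈(25·209)/537⌉ − ⌈(24·209)/537⌉ = ⌈5225/537⌉ − ⌈5016/537⌉ = 10 − 10 = 0
n=25: ⌈(26·209)/537⌉ − ⌈(25·209)/537⌉ = ⌈5434/537⌉ − ⌈5225/537⌉ = 11 − 10 = 1
n=26: ⌈(27·209)/537⌉ − ⌈(26·209)/537⌉ = ⌈5643/537⌉ − ⌈5434/537⌉ = 11 − 11 = 0
n=27: ⌈(28·209)/537⌉ − ⌈(27·209)/537⌉ = ⌈5852/537⌉ − ⌈5643/537⌉ = 11 − 11 = 0
n=28: ⌈(29·209)/537⌉ − ⌈(28·209)/537⌉ = ⌈6061/537⌉ − ⌈5852/537⌉ = 12 − 11 = 1
n=29: ⌈(30·209)/537⌉ − ⌈(29·209)/537⌉ = ⌈6270/537⌉ − ⌈6061/537⌉ = 12 − 12 = 0
n=30: ⌈(31·209)/537⌉ − ⌈(30·209)/537⌉ = ⌈6479/537⌉ − ⌈6270/537⌉ = 13 − 12 = 1
n=31: ⌈(32·209)/537⌉ − ⌈(31·209)/537⌉ = ⌈6688/537⌉ − ⌈6479/537⌉ = 13 − 13 = 0
n=32: ⌈(33·209)/537⌉ − ⌈(32·209)/537⌉ = ⌈6897/537⌉ − ⌈6688/537⌉ = 13 − 13 = 0
n=33: ⌈(34·209)/537⌉ − ⌈(33·209)/537⌉ = ⌈7106/537⌉ − ⌈6897/537⌉ = 14 − 13 = 1
n=34: ⌈(35·209)/537⌉ − ⌈(34·209)/537⌉ = ⌈7315/537⌉ − ⌈7106/537⌉ = 14 − 14 = 0
n=35: ⌈(36·209)/537⌉ − ⌈(35·209)/537⌉ = ⌈7524/537⌉ − ⌈7315/537⌉ = 15 − 14 = 1
n=36: ⌈(37·209)/537⌉ − ⌈(36·209)/537⌉ = ⌈7733/537⌉ − ⌈7524/537⌉ = 15 − 15 = 0
n=37: ⌈(38·209)/537⌉ − ⌈(37·209)/537⌉ = ⌈7942/537⌉ − ⌈7733/537⌉ = 15 − 15 = 0
n=38: ⌈(39·209)/537⌉ − ⌈(38·209)/537⌉ = ⌈8151/537⌉ − ⌈7942/537⌉ = 16 − 15 = 1
n=39: ⌈(40·209)/537⌉ − ⌈(39·209)/537⌉ = ⌈8360/537⌉ − ⌈8151/537⌉ = 16 − 16 = 0
n=40: ⌈(41·209)/537⌉ − ⌈(40·209)/537⌉ = ⌈8569/537⌉ − ⌈8360/537⌉ = 16 − 16 = 0
n=41: ⌈(42·209)/537⌉ − ⌈(41·209)/537⌉ = ⌈8778/537⌉ − ⌈8569/537⌉ = 17 − 16 = 1


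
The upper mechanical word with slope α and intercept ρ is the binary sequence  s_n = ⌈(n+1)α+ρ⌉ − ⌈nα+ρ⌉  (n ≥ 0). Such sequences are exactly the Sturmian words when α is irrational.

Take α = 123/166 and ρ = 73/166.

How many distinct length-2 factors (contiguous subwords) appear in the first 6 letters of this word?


3

t_n = ⌈(n·123+73)/166⌉ for n = 0 … 6:
  n=0…6: ⌈73/166⌉=1 ⌈196/166⌉=2 ⌈319/166⌉=2 ⌈442/166⌉=3 ⌈565/166⌉=4 ⌈688/166⌉=5 ⌈811/166⌉=5
s_n = t_(n+1) − t_n for n = 0 … 5 gives
prefix = 101110
slide a length-2 window over [0..1] … [4..5] (5 windows); first occurrence of each distinct factor:
  [  0..  1] 10
  [  1..  2] 01
  [  2..  3] 11
  (the other 2 windows repeat one of these)
distinct factors: {01, 10, 11}
count = 3  (Sturmian bound for length 2 is 3)


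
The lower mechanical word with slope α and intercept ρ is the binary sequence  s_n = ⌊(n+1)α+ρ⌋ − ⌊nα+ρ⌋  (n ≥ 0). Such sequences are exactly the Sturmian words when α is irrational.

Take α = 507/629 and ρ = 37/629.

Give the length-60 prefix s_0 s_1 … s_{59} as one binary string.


n=0: ⌊(1·507+37)/629⌋ − ⌊(0·507+37)/629⌋ = ⌊544/629⌋ − ⌊37/629⌋ = 0 − 0 = 0
n=1: ⌊(2·507+37)/629⌋ − ⌊(1·507+37)/629⌋ = ⌊1051/629⌋ − ⌊544/629⌋ = 1 − 0 = 1
n=2: ⌊(3·507+37)/629⌋ − ⌊(2·507+37)/629⌋ = ⌊1558/629⌋ − ⌊1051/629⌋ = 2 − 1 = 1
n=3: ⌊(4·507+37)/629⌋ − ⌊(3·507+37)/629⌋ = ⌊2065/629⌋ − ⌊1558/629⌋ = 3 − 2 = 1
n=4: ⌊(5·507+37)/629⌋ − ⌊(4·507+37)/629⌋ = ⌊2572/629⌋ − ⌊2065/629⌋ = 4 − 3 = 1
n=5: ⌊(6·507+37)/629⌋ − ⌊(5·507+37)/629⌋ = ⌊3079/629⌋ − ⌊2572/629⌋ = 4 − 4 = 0
n=6: ⌊(7·507+37)/629⌋ − ⌊(6·507+37)/629⌋ = ⌊3586/629⌋ − ⌊3079/629⌋ = 5 − 4 = 1
n=7: ⌊(8·507+37)/629⌋ − ⌊(7·507+37)/629⌋ = ⌊4093/629⌋ − ⌊3586/629⌋ = 6 − 5 = 1
n=8: ⌊(9·507+37)/629⌋ − ⌊(8·507+37)/629⌋ = ⌊4600/629⌋ − ⌊4093/629⌋ = 7 − 6 = 1
n=9: ⌊(10·507+37)/629⌋ − ⌊(9·507+37)/629⌋ = ⌊5107/629⌋ − ⌊4600/629⌋ = 8 − 7 = 1
n=10: ⌊(11·507+37)/629⌋ − ⌊(10·507+37)/629⌋ = ⌊5614/629⌋ − ⌊5107/629⌋ = 8 − 8 = 0
n=11: ⌊(12·507+37)/629⌋ − ⌊(11·507+37)/629⌋ = ⌊6121/629⌋ − ⌊5614/629⌋ = 9 − 8 = 1
n=12: ⌊(13·507+37)/629⌋ − ⌊(12·507+37)/629⌋ = ⌊6628/629⌋ − ⌊6121/629⌋ = 10 − 9 = 1
n=13: ⌊(14·507+37)/629⌋ − ⌊(13·507+37)/629⌋ = ⌊7135/629⌋ − ⌊6628/629⌋ = 11 − 10 = 1
n=14: ⌊(15·507+37)/629⌋ − ⌊(14·507+37)/629⌋ = ⌊7642/629⌋ − ⌊7135/629⌋ = 12 − 11 = 1
n=15: ⌊(16·507+37)/629⌋ − ⌊(15·507+37)/629⌋ = ⌊8149/629⌋ − ⌊7642/629⌋ = 12 − 12 = 0
n=16: ⌊(17·507+37)/629⌋ − ⌊(16·507+37)/629⌋ = ⌊8656/629⌋ − ⌊8149/629⌋ = 13 − 12 = 1
n=17: ⌊(18·507+37)/629⌋ − ⌊(17·507+37)/629⌋ = ⌊9163/629⌋ − ⌊8656/629⌋ = 14 − 13 = 1
n=18: ⌊(19·507+37)/629⌋ − ⌊(18·507+37)/629⌋ = ⌊9670/629⌋ − ⌊9163/629⌋ = 15 − 14 = 1
n=19: ⌊(20·507+37)/629⌋ − ⌊(19·507+37)/629⌋ = ⌊10177/629⌋ − ⌊9670/629⌋ = 16 − 15 = 1
n=20: ⌊(21·507+37)/629⌋ − ⌊(20·507+37)/629⌋ = ⌊10684/629⌋ − ⌊10177/629⌋ = 16 − 16 = 0
n=21: ⌊(22·507+37)/629⌋ − ⌊(21·507+37)/629⌋ = ⌊11191/629⌋ − ⌊10684/629⌋ = 17 − 16 = 1
n=22: ⌊(23·507+37)/629⌋ − ⌊(22·507+37)/629⌋ = ⌊11698/629⌋ − ⌊11191/629⌋ = 18 − 17 = 1
n=23: ⌊(24·507+37)/629⌋ − ⌊(23·507+37)/629⌋ = ⌊12205/629⌋ − ⌊11698/629⌋ = 19 − 18 = 1
n=24: ⌊(25·507+37)/629⌋ − ⌊(24·507+37)/629⌋ = ⌊12712/629⌋ − ⌊12205/629⌋ = 20 − 19 = 1
n=25: ⌊(26·507+37)/629⌋ − ⌊(25·507+37)/629⌋ = ⌊13219/629⌋ − ⌊12712/629⌋ = 21 − 20 = 1
n=26: ⌊(27·507+37)/629⌋ − ⌊(26·507+37)/629⌋ = ⌊13726/629⌋ − ⌊13219/629⌋ = 21 − 21 = 0
n=27: ⌊(28·507+37)/629⌋ − ⌊(27·507+37)/629⌋ = ⌊14233/629⌋ − ⌊13726/629⌋ = 22 − 21 = 1
n=28: ⌊(29·507+37)/629⌋ − ⌊(28·507+37)/629⌋ = ⌊14740/629⌋ − ⌊14233/629⌋ = 23 − 22 = 1
n=29: ⌊(30·507+37)/629⌋ − ⌊(29·507+37)/629⌋ = ⌊15247/629⌋ − ⌊14740/629⌋ = 24 − 23 = 1
n=30: ⌊(31·507+37)/629⌋ − ⌊(30·507+37)/629⌋ = ⌊15754/629⌋ − ⌊15247/629⌋ = 25 − 24 = 1
n=31: ⌊(32·507+37)/629⌋ − ⌊(31·507+37)/629⌋ = ⌊16261/629⌋ − ⌊15754/629⌋ = 25 − 25 = 0
n=32: ⌊(33·507+37)/629⌋ − ⌊(32·507+37)/629⌋ = ⌊16768/629⌋ − ⌊16261/629⌋ = 26 − 25 = 1
n=33: ⌊(34·507+37)/629⌋ − ⌊(33·507+37)/629⌋ = ⌊17275/629⌋ − ⌊16768/629⌋ = 27 − 26 = 1
n=34: ⌊(35·507+37)/629⌋ − ⌊(34·507+37)/629⌋ = ⌊17782/629⌋ − ⌊17275/629⌋ = 28 − 27 = 1
n=35: ⌊(36·507+37)/629⌋ − ⌊(35·507+37)/629⌋ = ⌊18289/629⌋ − ⌊17782/629⌋ = 29 − 28 = 1
n=36: ⌊(37·507+37)/629⌋ − ⌊(36·507+37)/629⌋ = ⌊18796/629⌋ − ⌊18289/629⌋ = 29 − 29 = 0
n=37: ⌊(38·507+37)/629⌋ − ⌊(37·507+37)/629⌋ = ⌊19303/629⌋ − ⌊18796/629⌋ = 30 − 29 = 1
n=38: ⌊(39·507+37)/629⌋ − ⌊(38·507+37)/629⌋ = ⌊19810/629⌋ − ⌊19303/629⌋ = 31 − 30 = 1
n=39: ⌊(40·507+37)/629⌋ − ⌊(39·507+37)/629⌋ = ⌊20317/629⌋ − ⌊19810/629⌋ = 32 − 31 = 1
n=40: ⌊(41·507+37)/629⌋ − ⌊(40·507+37)/629⌋ = ⌊20824/629⌋ − ⌊20317/629⌋ = 33 − 32 = 1
n=41: ⌊(42·507+37)/629⌋ − ⌊(41·507+37)/629⌋ = ⌊21331/629⌋ − ⌊20824/629⌋ = 33 − 33 = 0
n=42: ⌊(43·507+37)/629⌋ − ⌊(42·507+37)/629⌋ = ⌊21838/629⌋ − ⌊21331/629⌋ = 34 − 33 = 1
n=43: ⌊(44·507+37)/629⌋ − ⌊(43·507+37)/629⌋ = ⌊22345/629⌋ − ⌊21838/629⌋ = 35 − 34 = 1
n=44: ⌊(45·507+37)/629⌋ − ⌊(44·507+37)/629⌋ = ⌊22852/629⌋ − ⌊22345/629⌋ = 36 − 35 = 1
n=45: ⌊(46·507+37)/629⌋ − ⌊(45·507+37)/629⌋ = ⌊23359/629⌋ − ⌊22852/629⌋ = 37 − 36 = 1
n=46: ⌊(47·507+37)/629⌋ − ⌊(46·507+37)/629⌋ = ⌊23866/629⌋ − ⌊23359/629⌋ = 37 − 37 = 0
n=47: ⌊(48·507+37)/629⌋ − ⌊(47·507+37)/629⌋ = ⌊24373/629⌋ − ⌊23866/629⌋ = 38 − 37 = 1
n=48: ⌊(49·507+37)/629⌋ − ⌊(48·507+37)/629⌋ = ⌊24880/629⌋ − ⌊24373/629⌋ = 39 − 38 = 1
n=49: ⌊(50·507+37)/629⌋ − ⌊(49·507+37)/629⌋ = ⌊25387/629⌋ − ⌊24880/629⌋ = 40 − 39 = 1
n=50: ⌊(51·507+37)/629⌋ − ⌊(50·507+37)/629⌋ = ⌊25894/629⌋ − ⌊25387/629⌋ = 41 − 40 = 1
n=51: ⌊(52·507+37)/629⌋ − ⌊(51·507+37)/629⌋ = ⌊26401/629⌋ − ⌊25894/629⌋ = 41 − 41 = 0
n=52: ⌊(53·507+37)/629⌋ − ⌊(52·507+37)/629⌋ = ⌊26908/629⌋ − ⌊26401/629⌋ = 42 − 41 = 1
n=53: ⌊(54·507+37)/629⌋ − ⌊(53·507+37)/629⌋ = ⌊27415/629⌋ − ⌊26908/629⌋ = 43 − 42 = 1
n=54: ⌊(55·507+37)/629⌋ − ⌊(54·507+37)/629⌋ = ⌊27922/629⌋ − ⌊27415/629⌋ = 44 − 43 = 1
n=55: ⌊(56·507+37)/629⌋ − ⌊(55·507+37)/629⌋ = ⌊28429/629⌋ − ⌊27922/629⌋ = 45 − 44 = 1
n=56: ⌊(57·507+37)/629⌋ − ⌊(56·507+37)/629⌋ = ⌊28936/629⌋ − ⌊28429/629⌋ = 46 − 45 = 1
n=57: ⌊(58·507+37)/629⌋ − ⌊(57·507+37)/629⌋ = ⌊29443/629⌋ − ⌊28936/629⌋ = 46 − 46 = 0
n=58: ⌊(59·507+37)/629⌋ − ⌊(58·507+37)/629⌋ = ⌊29950/629⌋ − ⌊29443/629⌋ = 47 − 46 = 1
n=59: ⌊(60·507+37)/629⌋ − ⌊(59·507+37)/629⌋ = ⌊30457/629⌋ − ⌊29950/629⌋ = 48 − 47 = 1

011110111101111011110111110111101111011110111101111011111011


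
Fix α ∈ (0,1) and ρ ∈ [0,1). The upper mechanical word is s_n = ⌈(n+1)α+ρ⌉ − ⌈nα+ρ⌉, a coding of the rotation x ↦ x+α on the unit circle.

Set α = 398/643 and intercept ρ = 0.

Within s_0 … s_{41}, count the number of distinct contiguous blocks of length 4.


5

t_n = ⌈(n·398)/643⌉ for n = 0 … 42:
  n=0…9: ⌈0/643⌉=0 ⌈398/643⌉=1 ⌈796/643⌉=2 ⌈1194/643⌉=2 ⌈1592/643⌉=3 ⌈1990/643⌉=4 ⌈2388/643⌉=4 ⌈2786/643⌉=5 ⌈3184/643⌉=5 ⌈3582/643⌉=6
  n=10…19: ⌈3980/643⌉=7 ⌈4378/643⌉=7 ⌈4776/643⌉=8 ⌈5174/643⌉=9 ⌈5572/643⌉=9 ⌈5970/643⌉=10 ⌈6368/643⌉=10 ⌈6766/643⌉=11 ⌈7164/643⌉=12 ⌈7562/643⌉=12
  n=20…29: ⌈7960/643⌉=13 ⌈8358/643⌉=13 ⌈8756/643⌉=14 ⌈9154/643⌉=15 ⌈9552/643⌉=15 ⌈9950/643⌉=16 ⌈10348/643⌉=17 ⌈10746/643⌉=17 ⌈11144/643⌉=18 ⌈11542/643⌉=18
  n=30…39: ⌈11940/643⌉=19 ⌈12338/643⌉=20 ⌈12736/643⌉=20 ⌈13134/643⌉=21 ⌈13532/643⌉=22 ⌈13930/643⌉=22 ⌈14328/643⌉=23 ⌈14726/643⌉=23 ⌈15124/643⌉=24 ⌈15522/643⌉=25
  n=40…42: ⌈15920/643⌉=25 ⌈16318/643⌉=26 ⌈16716/643⌉=26
s_n = t_(n+1) − t_n for n = 0 … 41 gives
prefix = 110110101101101011010110110101101101011010
slide a length-4 window over [0..3] … [38..41] (39 windows); first occurrence of each distinct factor:
  [  0..  3] 1101
  [  1..  4] 1011
  [  2..  5] 0110
  [  4..  7] 1010
  [  5..  8] 0101
  (the other 34 windows repeat one of these)
distinct factors: {0101, 0110, 1010, 1011, 1101}
count = 5  (Sturmian bound for length 4 is 5)


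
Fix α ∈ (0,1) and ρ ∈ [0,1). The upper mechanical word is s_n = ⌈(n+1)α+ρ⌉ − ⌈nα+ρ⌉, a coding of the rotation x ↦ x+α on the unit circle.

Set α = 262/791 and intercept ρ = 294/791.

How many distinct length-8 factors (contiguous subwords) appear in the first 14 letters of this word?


3

t_n = ⌈(n·262+294)/791⌉ for n = 0 … 14:
  n=0…9: ⌈294/791⌉=1 ⌈556/791⌉=1 ⌈818/791⌉=2 ⌈1080/791⌉=2 ⌈1342/791⌉=2 ⌈1604/791⌉=3 ⌈1866/791⌉=3 ⌈2128/791⌉=3 ⌈2390/791⌉=4 ⌈2652/791⌉=4
  n=10…14: ⌈2914/791⌉=4 ⌈3176/791⌉=5 ⌈3438/791⌉=5 ⌈3700/791⌉=5 ⌈3962/791⌉=6
s_n = t_(n+1) − t_n for n = 0 … 13 gives
prefix = 01001001001001
slide a length-8 window over [0..7] … [6..13] (7 windows); first occurrence of each distinct factor:
  [  0..  7] 01001001
  [  1..  8] 10010010
  [  2..  9] 00100100
  (the other 4 windows repeat one of these)
distinct factors: {00100100, 01001001, 10010010}
count = 3  (Sturmian bound for length 8 is 9)


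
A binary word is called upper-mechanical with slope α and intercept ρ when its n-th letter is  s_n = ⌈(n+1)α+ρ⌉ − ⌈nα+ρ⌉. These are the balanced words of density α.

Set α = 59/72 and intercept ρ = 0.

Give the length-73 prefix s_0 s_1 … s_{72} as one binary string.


n=0: ⌈(1·59)/72⌉ − ⌈(0·59)/72⌉ = ⌈59/72⌉ − ⌈0/72⌉ = 1 − 0 = 1
n=1: ⌈(2·59)/72⌉ − ⌈(1·59)/72⌉ = ⌈118/72⌉ − ⌈59/72⌉ = 2 − 1 = 1
n=2: ⌈(3·59)/72⌉ − ⌈(2·59)/72⌉ = ⌈177/72⌉ − ⌈118/72⌉ = 3 − 2 = 1
n=3: ⌈(4·59)/72⌉ − ⌈(3·59)/72⌉ = ⌈236/72⌉ − ⌈177/72⌉ = 4 − 3 = 1
n=4: ⌈(5·59)/72⌉ − ⌈(4·59)/72⌉ = ⌈295/72⌉ − ⌈236/72⌉ = 5 − 4 = 1
n=5: ⌈(6·59)/72⌉ − ⌈(5·59)/72⌉ = ⌈354/72⌉ − ⌈295/72⌉ = 5 − 5 = 0
n=6: ⌈(7·59)/72⌉ − ⌈(6·59)/72⌉ = ⌈413/72⌉ − ⌈354/72⌉ = 6 − 5 = 1
n=7: ⌈(8·59)/72⌉ − ⌈(7·59)/72⌉ = ⌈472/72⌉ − ⌈413/72⌉ = 7 − 6 = 1
n=8: ⌈(9·59)/72⌉ − ⌈(8·59)/72⌉ = ⌈531/72⌉ − ⌈472/72⌉ = 8 − 7 = 1
n=9: ⌈(10·59)/72⌉ − ⌈(9·59)/72⌉ = ⌈590/72⌉ − ⌈531/72⌉ = 9 − 8 = 1
n=10: ⌈(11·59)/72⌉ − ⌈(10·59)/72⌉ = ⌈649/72⌉ − ⌈590/72⌉ = 10 − 9 = 1
n=11: ⌈(12·59)/72⌉ − ⌈(11·59)/72⌉ = ⌈708/72⌉ − ⌈649/72⌉ = 10 − 10 = 0
n=12: ⌈(13·59)/72⌉ − ⌈(12·59)/72⌉ = ⌈767/72⌉ − ⌈708/72⌉ = 11 − 10 = 1
n=13: ⌈(14·59)/72⌉ − ⌈(13·59)/72⌉ = ⌈826/72⌉ − ⌈767/72⌉ = 12 − 11 = 1
n=14: ⌈(15·59)/72⌉ − ⌈(14·59)/72⌉ = ⌈885/72⌉ − ⌈826/72⌉ = 13 − 12 = 1
n=15: ⌈(16·59)/72⌉ − ⌈(15·59)/72⌉ = ⌈944/72⌉ − ⌈885/72⌉ = 14 − 13 = 1
n=16: ⌈(17·59)/72⌉ − ⌈(16·59)/72⌉ = ⌈1003/72⌉ − ⌈944/72⌉ = 14 − 14 = 0
n=17: ⌈(18·59)/72⌉ − ⌈(17·59)/72⌉ = ⌈1062/72⌉ − ⌈1003/72⌉ = 15 − 14 = 1
n=18: ⌈(19·59)/72⌉ − ⌈(18·59)/72⌉ = ⌈1121/72⌉ − ⌈1062/72⌉ = 16 − 15 = 1
n=19: ⌈(20·59)/72⌉ − ⌈(19·59)/72⌉ = ⌈1180/72⌉ − ⌈1121/72⌉ = 17 − 16 = 1
n=20: ⌈(21·59)/72⌉ − ⌈(20·59)/72⌉ = ⌈1239/72⌉ − ⌈1180/72⌉ = 18 − 17 = 1
n=21: ⌈(22·59)/72⌉ − ⌈(21·59)/72⌉ = ⌈1298/72⌉ − ⌈1239/72⌉ = 19 − 18 = 1
n=22: ⌈(23·59)/72⌉ − ⌈(22·59)/72⌉ = ⌈1357/72⌉ − ⌈1298/72⌉ = 19 − 19 = 0
n=23: ⌈(24·59)/72⌉ − ⌈(23·59)/72⌉ = ⌈1416/72⌉ − ⌈1357/72⌉ = 20 − 19 = 1
n=24: ⌈(25·59)/72⌉ − ⌈(24·59)/72⌉ = ⌈1475/72⌉ − ⌈1416/72⌉ = 21 − 20 = 1
n=25: ⌈(26·59)/72⌉ − ⌈(25·59)/72⌉ = ⌈1534/72⌉ − ⌈1475/72⌉ = 22 − 21 = 1
n=26: ⌈(27·59)/72⌉ − ⌈(26·59)/72⌉ = ⌈1593/72⌉ − ⌈1534/72⌉ = 23 − 22 = 1
n=27: ⌈(28·59)/72⌉ − ⌈(27·59)/72⌉ = ⌈1652/72⌉ − ⌈1593/72⌉ = 23 − 23 = 0
n=28: ⌈(29·59)/72⌉ − ⌈(28·59)/72⌉ = ⌈1711/72⌉ − ⌈1652/72⌉ = 24 − 23 = 1
n=29: ⌈(30·59)/72⌉ − ⌈(29·59)/72⌉ = ⌈1770/72⌉ − ⌈1711/72⌉ = 25 − 24 = 1
n=30: ⌈(31·59)/72⌉ − ⌈(30·59)/72⌉ = ⌈1829/72⌉ − ⌈1770/72⌉ = 26 − 25 = 1
n=31: ⌈(32·59)/72⌉ − ⌈(31·59)/72⌉ = ⌈1888/72⌉ − ⌈1829/72⌉ = 27 − 26 = 1
n=32: ⌈(33·59)/72⌉ − ⌈(32·59)/72⌉ = ⌈1947/72⌉ − ⌈1888/72⌉ = 28 − 27 = 1
n=33: ⌈(34·59)/72⌉ − ⌈(33·59)/72⌉ = ⌈2006/72⌉ − ⌈1947/72⌉ = 28 − 28 = 0
n=34: ⌈(35·59)/72⌉ − ⌈(34·59)/72⌉ = ⌈2065/72⌉ − ⌈2006/72⌉ = 29 − 28 = 1
n=35: ⌈(36·59)/72⌉ − ⌈(35·59)/72⌉ = ⌈2124/72⌉ − ⌈2065/72⌉ = 30 − 29 = 1
n=36: ⌈(37·59)/72⌉ − ⌈(36·59)/72⌉ = ⌈2183/72⌉ − ⌈2124/72⌉ = 31 − 30 = 1
n=37: ⌈(38·59)/72⌉ − ⌈(37·59)/72⌉ = ⌈2242/72⌉ − ⌈2183/72⌉ = 32 − 31 = 1
n=38: ⌈(39·59)/72⌉ − ⌈(38·59)/72⌉ = ⌈2301/72⌉ − ⌈2242/72⌉ = 32 − 32 = 0
n=39: ⌈(40·59)/72⌉ − ⌈(39·59)/72⌉ = ⌈2360/72⌉ − ⌈2301/72⌉ = 33 − 32 = 1
n=40: ⌈(41·59)/72⌉ − ⌈(40·59)/72⌉ = ⌈2419/72⌉ − ⌈2360/72⌉ = 34 − 33 = 1
n=41: ⌈(42·59)/72⌉ − ⌈(41·59)/72⌉ = ⌈2478/72⌉ − ⌈2419/72⌉ = 35 − 34 = 1
n=42: ⌈(43·59)/72⌉ − ⌈(42·59)/72⌉ = ⌈2537/72⌉ − ⌈2478/72⌉ = 36 − 35 = 1
n=43: ⌈(44·59)/72⌉ − ⌈(43·59)/72⌉ = ⌈2596/72⌉ − ⌈2537/72⌉ = 37 − 36 = 1
n=44: ⌈(45·59)/72⌉ − ⌈(44·59)/72⌉ = ⌈2655/72⌉ − ⌈2596/72⌉ = 37 − 37 = 0
n=45: ⌈(46·59)/72⌉ − ⌈(45·59)/72⌉ = ⌈2714/72⌉ − ⌈2655/72⌉ = 38 − 37 = 1
n=46: ⌈(47·59)/72⌉ − ⌈(46·59)/72⌉ = ⌈2773/72⌉ − ⌈2714/72⌉ = 39 − 38 = 1
n=47: ⌈(48·59)/72⌉ − ⌈(47·59)/72⌉ = ⌈2832/72⌉ − ⌈2773/72⌉ = 40 − 39 = 1
n=48: ⌈(49·59)/72⌉ − ⌈(48·59)/72⌉ = ⌈2891/72⌉ − ⌈2832/72⌉ = 41 − 40 = 1
n=49: ⌈(50·59)/72⌉ − ⌈(49·59)/72⌉ = ⌈2950/72⌉ − ⌈2891/72⌉ = 41 − 41 = 0
n=50: ⌈(51·59)/72⌉ − ⌈(50·59)/72⌉ = ⌈3009/72⌉ − ⌈2950/72⌉ = 42 − 41 = 1
n=51: ⌈(52·59)/72⌉ − ⌈(51·59)/72⌉ = ⌈3068/72⌉ − ⌈3009/72⌉ = 43 − 42 = 1
n=52: ⌈(53·59)/72⌉ − ⌈(52·59)/72⌉ = ⌈3127/72⌉ − ⌈3068/72⌉ = 44 − 43 = 1
n=53: ⌈(54·59)/72⌉ − ⌈(53·59)/72⌉ = ⌈3186/72⌉ − ⌈3127/72⌉ = 45 − 44 = 1
n=54: ⌈(55·59)/72⌉ − ⌈(54·59)/72⌉ = ⌈3245/72⌉ − ⌈3186/72⌉ = 46 − 45 = 1
n=55: ⌈(56·59)/72⌉ − ⌈(55·59)/72⌉ = ⌈3304/72⌉ − ⌈3245/72⌉ = 46 − 46 = 0
n=56: ⌈(57·59)/72⌉ − ⌈(56·59)/72⌉ = ⌈3363/72⌉ − ⌈3304/72⌉ = 47 − 46 = 1
n=57: ⌈(58·59)/72⌉ − ⌈(57·59)/72⌉ = ⌈3422/72⌉ − ⌈3363/72⌉ = 48 − 47 = 1
n=58: ⌈(59·59)/72⌉ − ⌈(58·59)/72⌉ = ⌈3481/72⌉ − ⌈3422/72⌉ = 49 − 48 = 1
n=59: ⌈(60·59)/72⌉ − ⌈(59·59)/72⌉ = ⌈3540/72⌉ − ⌈3481/72⌉ = 50 − 49 = 1
n=60: ⌈(61·59)/72⌉ − ⌈(60·59)/72⌉ = ⌈3599/72⌉ − ⌈3540/72⌉ = 50 − 50 = 0
n=61: ⌈(62·59)/72⌉ − ⌈(61·59)/72⌉ = ⌈3658/72⌉ − ⌈3599/72⌉ = 51 − 50 = 1
n=62: ⌈(63·59)/72⌉ − ⌈(62·59)/72⌉ = ⌈3717/72⌉ − ⌈3658/72⌉ = 52 − 51 = 1
n=63: ⌈(64·59)/72⌉ − ⌈(63·59)/72⌉ = ⌈3776/72⌉ − ⌈3717/72⌉ = 53 − 52 = 1
n=64: ⌈(65·59)/72⌉ − ⌈(64·59)/72⌉ = ⌈3835/72⌉ − ⌈3776/72⌉ = 54 − 53 = 1
n=65: ⌈(66·59)/72⌉ − ⌈(65·59)/72⌉ = ⌈3894/72⌉ − ⌈3835/72⌉ = 55 − 54 = 1
n=66: ⌈(67·59)/72⌉ − ⌈(66·59)/72⌉ = ⌈3953/72⌉ − ⌈3894/72⌉ = 55 − 55 = 0
n=67: ⌈(68·59)/72⌉ − ⌈(67·59)/72⌉ = ⌈4012/72⌉ − ⌈3953/72⌉ = 56 − 55 = 1
n=68: ⌈(69·59)/72⌉ − ⌈(68·59)/72⌉ = ⌈4071/72⌉ − ⌈4012/72⌉ = 57 − 56 = 1
n=69: ⌈(70·59)/72⌉ − ⌈(69·59)/72⌉ = ⌈4130/72⌉ − ⌈4071/72⌉ = 58 − 57 = 1
n=70: ⌈(71·59)/72⌉ − ⌈(70·59)/72⌉ = ⌈4189/72⌉ − ⌈4130/72⌉ = 59 − 58 = 1
n=71: ⌈(72·59)/72⌉ − ⌈(71·59)/72⌉ = ⌈4248/72⌉ − ⌈4189/72⌉ = 59 − 59 = 0
n=72: ⌈(73·59)/72⌉ − ⌈(72·59)/72⌉ = ⌈4307/72⌉ − ⌈4248/72⌉ = 60 − 59 = 1

1111101111101111011111011110111110111101111101111011111011110111110111101


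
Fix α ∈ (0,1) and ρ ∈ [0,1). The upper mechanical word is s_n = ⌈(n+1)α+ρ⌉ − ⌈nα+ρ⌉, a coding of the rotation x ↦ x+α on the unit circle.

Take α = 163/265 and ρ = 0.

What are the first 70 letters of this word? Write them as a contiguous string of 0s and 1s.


1101101011010110110101101011011010110101101101011010110110101101011011

n=0: ⌈(1·163)/265⌉ − ⌈(0·163)/265⌉ = ⌈163/265⌉ − ⌈0/265⌉ = 1 − 0 = 1
n=1: ⌈(2·163)/265⌉ − ⌈(1·163)/265⌉ = ⌈326/265⌉ − ⌈163/265⌉ = 2 − 1 = 1
n=2: ⌈(3·163)/265⌉ − ⌈(2·163)/265⌉ = ⌈489/265⌉ − ⌈326/265⌉ = 2 − 2 = 0
n=3: ⌈(4·163)/265⌉ − ⌈(3·163)/265⌉ = ⌈652/265⌉ − ⌈489/265⌉ = 3 − 2 = 1
n=4: ⌈(5·163)/265⌉ − ⌈(4·163)/265⌉ = ⌈815/265⌉ − ⌈652/265⌉ = 4 − 3 = 1
n=5: ⌈(6·163)/265⌉ − ⌈(5·163)/265⌉ = ⌈978/265⌉ − ⌈815/265⌉ = 4 − 4 = 0
n=6: ⌈(7·163)/265⌉ − ⌈(6·163)/265⌉ = ⌈1141/265⌉ − ⌈978/265⌉ = 5 − 4 = 1
n=7: ⌈(8·163)/265⌉ − ⌈(7·163)/265⌉ = ⌈1304/265⌉ − ⌈1141/265⌉ = 5 − 5 = 0
n=8: ⌈(9·163)/265⌉ − ⌈(8·163)/265⌉ = ⌈1467/265⌉ − ⌈1304/265⌉ = 6 − 5 = 1
n=9: ⌈(10·163)/265⌉ − ⌈(9·163)/265⌉ = ⌈1630/265⌉ − ⌈1467/265⌉ = 7 − 6 = 1
n=10: ⌈(11·163)/265⌉ − ⌈(10·163)/265⌉ = ⌈1793/265⌉ − ⌈1630/265⌉ = 7 − 7 = 0
n=11: ⌈(12·163)/265⌉ − ⌈(11·163)/265⌉ = ⌈1956/265⌉ − ⌈1793/265⌉ = 8 − 7 = 1
n=12: ⌈(13·163)/265⌉ − ⌈(12·163)/265⌉ = ⌈2119/265⌉ − ⌈1956/265⌉ = 8 − 8 = 0
n=13: ⌈(14·163)/265⌉ − ⌈(13·163)/265⌉ = ⌈2282/265⌉ − ⌈2119/265⌉ = 9 − 8 = 1
n=14: ⌈(15·163)/265⌉ − ⌈(14·163)/265⌉ = ⌈2445/265⌉ − ⌈2282/265⌉ = 10 − 9 = 1
n=15: ⌈(16·163)/265⌉ − ⌈(15·163)/265⌉ = ⌈2608/265⌉ − ⌈2445/265⌉ = 10 − 10 = 0
n=16: ⌈(17·163)/265⌉ − ⌈(16·163)/265⌉ = ⌈2771/265⌉ − ⌈2608/265⌉ = 11 − 10 = 1
n=17: ⌈(18·163)/265⌉ − ⌈(17·163)/265⌉ = ⌈2934/265⌉ − ⌈2771/265⌉ = 12 − 11 = 1
n=18: ⌈(19·163)/265⌉ − ⌈(18·163)/265⌉ = ⌈3097/265⌉ − ⌈2934/265⌉ = 12 − 12 = 0
n=19: ⌈(20·163)/265⌉ − ⌈(19·163)/265⌉ = ⌈3260/265⌉ − ⌈3097/265⌉ = 13 − 12 = 1
n=20: ⌈(21·163)/265⌉ − ⌈(20·163)/265⌉ = ⌈3423/265⌉ − ⌈3260/265⌉ = 13 − 13 = 0
n=21: ⌈(22·163)/265⌉ − ⌈(21·163)/265⌉ = ⌈3586/265⌉ − ⌈3423/265⌉ = 14 − 13 = 1
n=22: ⌈(23·163)/265⌉ − ⌈(22·163)/265⌉ = ⌈3749/265⌉ − ⌈3586/265⌉ = 15 − 14 = 1
n=23: ⌈(24·163)/265⌉ − ⌈(23·163)/265⌉ = ⌈3912/265⌉ − ⌈3749/265⌉ = 15 − 15 = 0
n=24: ⌈(25·163)/265⌉ − ⌈(24·163)/265⌉ = ⌈4075/265⌉ − ⌈3912/265⌉ = 16 − 15 = 1
n=25: ⌈(26·163)/265⌉ − ⌈(25·163)/265⌉ = ⌈4238/265⌉ − ⌈4075/265⌉ = 16 − 16 = 0
n=26: ⌈(27·163)/265⌉ − ⌈(26·163)/265⌉ = ⌈4401/265⌉ − ⌈4238/265⌉ = 17 − 16 = 1
n=27: ⌈(28·163)/265⌉ − ⌈(27·163)/265⌉ = ⌈4564/265⌉ − ⌈4401/265⌉ = 18 − 17 = 1
n=28: ⌈(29·163)/265⌉ − ⌈(28·163)/265⌉ = ⌈4727/265⌉ − ⌈4564/265⌉ = 18 − 18 = 0
n=29: ⌈(30·163)/265⌉ − ⌈(29·163)/265⌉ = ⌈4890/265⌉ − ⌈4727/265⌉ = 19 − 18 = 1
n=30: ⌈(31·163)/265⌉ − ⌈(30·163)/265⌉ = ⌈5053/265⌉ − ⌈4890/265⌉ = 20 − 19 = 1
n=31: ⌈(32·163)/265⌉ − ⌈(31·163)/265⌉ = ⌈5216/265⌉ − ⌈5053/265⌉ = 20 − 20 = 0
n=32: ⌈(33·163)/265⌉ − ⌈(32·163)/265⌉ = ⌈5379/265⌉ − ⌈5216/265⌉ = 21 − 20 = 1
n=33: ⌈(34·163)/265⌉ − ⌈(33·163)/265⌉ = ⌈5542/265⌉ − ⌈5379/265⌉ = 21 − 21 = 0
n=34: ⌈(35·163)/265⌉ − ⌈(34·163)/265⌉ = ⌈5705/265⌉ − ⌈5542/265⌉ = 22 − 21 = 1
n=35: ⌈(36·163)/265⌉ − ⌈(35·163)/265⌉ = ⌈5868/265⌉ − ⌈5705/265⌉ = 23 − 22 = 1
n=36: ⌈(37·163)/265⌉ − ⌈(36·163)/265⌉ = ⌈6031/265⌉ − ⌈5868/265⌉ = 23 − 23 = 0
n=37: ⌈(38·163)/265⌉ − ⌈(37·163)/265⌉ = ⌈6194/265⌉ − ⌈6031/265⌉ = 24 − 23 = 1
n=38: ⌈(39·163)/265⌉ − ⌈(38·163)/265⌉ = ⌈6357/265⌉ − ⌈6194/265⌉ = 24 − 24 = 0
n=39: ⌈(40·163)/265⌉ − ⌈(39·163)/265⌉ = ⌈6520/265⌉ − ⌈6357/265⌉ = 25 − 24 = 1
n=40: ⌈(41·163)/265⌉ − ⌈(40·163)/265⌉ = ⌈6683/265⌉ − ⌈6520/265⌉ = 26 − 25 = 1
n=41: ⌈(42·163)/265⌉ − ⌈(41·163)/265⌉ = ⌈6846/265⌉ − ⌈6683/265⌉ = 26 − 26 = 0
n=42: ⌈(43·163)/265⌉ − ⌈(42·163)/265⌉ = ⌈7009/265⌉ − ⌈6846/265⌉ = 27 − 26 = 1
n=43: ⌈(44·163)/265⌉ − ⌈(43·163)/265⌉ = ⌈7172/265⌉ − ⌈7009/265⌉ = 28 − 27 = 1
n=44: ⌈(45·163)/265⌉ − ⌈(44·163)/265⌉ = ⌈7335/265⌉ − ⌈7172/265⌉ = 28 − 28 = 0
n=45: ⌈(46·163)/265⌉ − ⌈(45·163)/265⌉ = ⌈7498/265⌉ − ⌈7335/265⌉ = 29 − 28 = 1
n=46: ⌈(47·163)/265⌉ − ⌈(46·163)/265⌉ = ⌈7661/265⌉ − ⌈7498/265⌉ = 29 − 29 = 0
n=47: ⌈(48·163)/265⌉ − ⌈(47·163)/265⌉ = ⌈7824/265⌉ − ⌈7661/265⌉ = 30 − 29 = 1
n=48: ⌈(49·163)/265⌉ − ⌈(48·163)/265⌉ = ⌈7987/265⌉ − ⌈7824/265⌉ = 31 − 30 = 1
n=49: ⌈(50·163)/265⌉ − ⌈(49·163)/265⌉ = ⌈8150/265⌉ − ⌈7987/265⌉ = 31 − 31 = 0
n=50: ⌈(51·163)/265⌉ − ⌈(50·163)/265⌉ = ⌈8313/265⌉ − ⌈8150/265⌉ = 32 − 31 = 1
n=51: ⌈(52·163)/265⌉ − ⌈(51·163)/265⌉ = ⌈8476/265⌉ − ⌈8313/265⌉ = 32 − 32 = 0
n=52: ⌈(53·163)/265⌉ − ⌈(52·163)/265⌉ = ⌈8639/265⌉ − ⌈8476/265⌉ = 33 − 32 = 1
n=53: ⌈(54·163)/265⌉ − ⌈(53·163)/265⌉ = ⌈8802/265⌉ − ⌈8639/265⌉ = 34 − 33 = 1
n=54: ⌈(55·163)/265⌉ − ⌈(54·163)/265⌉ = ⌈8965/265⌉ − ⌈8802/265⌉ = 34 − 34 = 0
n=55: ⌈(56·163)/265⌉ − ⌈(55·163)/265⌉ = ⌈9128/265⌉ − ⌈8965/265⌉ = 35 − 34 = 1
n=56: ⌈(57·163)/265⌉ − ⌈(56·163)/265⌉ = ⌈9291/265⌉ − ⌈9128/265⌉ = 36 − 35 = 1
n=57: ⌈(58·163)/265⌉ − ⌈(57·163)/265⌉ = ⌈9454/265⌉ − ⌈9291/265⌉ = 36 − 36 = 0
n=58: ⌈(59·163)/265⌉ − ⌈(58·163)/265⌉ = ⌈9617/265⌉ − ⌈9454/265⌉ = 37 − 36 = 1
n=59: ⌈(60·163)/265⌉ − ⌈(59·163)/265⌉ = ⌈9780/265⌉ − ⌈9617/265⌉ = 37 − 37 = 0
n=60: ⌈(61·163)/265⌉ − ⌈(60·163)/265⌉ = ⌈9943/265⌉ − ⌈9780/265⌉ = 38 − 37 = 1
n=61: ⌈(62·163)/265⌉ − ⌈(61·163)/265⌉ = ⌈10106/265⌉ − ⌈9943/265⌉ = 39 − 38 = 1
n=62: ⌈(63·163)/265⌉ − ⌈(62·163)/265⌉ = ⌈10269/265⌉ − ⌈10106/265⌉ = 39 − 39 = 0
n=63: ⌈(64·163)/265⌉ − ⌈(63·163)/265⌉ = ⌈10432/265⌉ − ⌈10269/265⌉ = 40 − 39 = 1
n=64: ⌈(65·163)/265⌉ − ⌈(64·163)/265⌉ = ⌈10595/265⌉ − ⌈10432/265⌉ = 40 − 40 = 0
n=65: ⌈(66·163)/265⌉ − ⌈(65·163)/265⌉ = ⌈10758/265⌉ − ⌈10595/265⌉ = 41 − 40 = 1
n=66: ⌈(67·163)/265⌉ − ⌈(66·163)/265⌉ = ⌈10921/265⌉ − ⌈10758/265⌉ = 42 − 41 = 1
n=67: ⌈(68·163)/265⌉ − ⌈(67·163)/265⌉ = ⌈11084/265⌉ − ⌈10921/265⌉ = 42 − 42 = 0
n=68: ⌈(69·163)/265⌉ − ⌈(68·163)/265⌉ = ⌈11247/265⌉ − ⌈11084/265⌉ = 43 − 42 = 1
n=69: ⌈(70·163)/265⌉ − ⌈(69·163)/265⌉ = ⌈11410/265⌉ − ⌈11247/265⌉ = 44 − 43 = 1


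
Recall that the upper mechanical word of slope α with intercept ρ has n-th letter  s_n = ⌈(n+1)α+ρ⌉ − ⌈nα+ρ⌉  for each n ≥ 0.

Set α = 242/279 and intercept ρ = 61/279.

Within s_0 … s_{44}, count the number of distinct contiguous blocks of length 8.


9

t_n = ⌈(n·242+61)/279⌉ for n = 0 … 45:
  n=0…9: ⌈61/279⌉=1 ⌈303/279⌉=2 ⌈545/279⌉=2 ⌈787/279⌉=3 ⌈1029/279⌉=4 ⌈1271/279⌉=5 ⌈1513/279⌉=6 ⌈1755/279⌉=7 ⌈1997/279⌉=8 ⌈2239/279⌉=9
  n=10…19: ⌈2481/279⌉=9 ⌈2723/279⌉=10 ⌈2965/279⌉=11 ⌈3207/279⌉=12 ⌈3449/279⌉=13 ⌈3691/279⌉=14 ⌈3933/279⌉=15 ⌈4175/279⌉=15 ⌈4417/279⌉=16 ⌈4659/279⌉=17
  n=20…29: ⌈4901/279⌉=18 ⌈5143/279⌉=19 ⌈5385/279⌉=20 ⌈5627/279⌉=21 ⌈5869/279⌉=22 ⌈6111/279⌉=22 ⌈6353/279⌉=23 ⌈6595/279⌉=24 ⌈6837/279⌉=25 ⌈7079/279⌉=26
  n=30…39: ⌈7321/279⌉=27 ⌈7563/279⌉=28 ⌈7805/279⌉=28 ⌈8047/279⌉=29 ⌈8289/279⌉=30 ⌈8531/279⌉=31 ⌈8773/279⌉=32 ⌈9015/279⌉=33 ⌈9257/279⌉=34 ⌈9499/279⌉=35
  n=40…45: ⌈9741/279⌉=35 ⌈9983/279⌉=36 ⌈10225/279⌉=37 ⌈10467/279⌉=38 ⌈10709/279⌉=39 ⌈10951/279⌉=40
s_n = t_(n+1) − t_n for n = 0 … 44 gives
prefix = 101111111011111101111111011111101111111011111
slide a length-8 window over [0..7] … [37..44] (38 windows); first occurrence of each distinct factor:
  [  0..  7] 10111111
  [  1..  8] 01111111
  [  2..  9] 11111110
  [  3.. 10] 11111101
  [  4.. 11] 11111011
  [  5.. 12] 11110111
  [  6.. 13] 11101111
  [  7.. 14] 11011111
  [  9.. 16] 01111110
  (the other 29 windows repeat one of these)
distinct factors: {01111110, 01111111, 10111111, 11011111, 11101111, 11110111, 11111011, 11111101, 11111110}
count = 9  (Sturmian bound for length 8 is 9)


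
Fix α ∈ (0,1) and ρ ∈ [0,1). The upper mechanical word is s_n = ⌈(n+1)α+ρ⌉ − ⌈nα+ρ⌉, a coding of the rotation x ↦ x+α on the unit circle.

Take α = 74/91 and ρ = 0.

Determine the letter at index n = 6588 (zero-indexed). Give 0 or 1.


1

(n+1)α + ρ = (6589·74) / 91 = 487586/91
nα + ρ     = (6588·74) / 91 = 487512/91
⌈487586/91⌉ = 5359,  ⌈487512/91⌉ = 5358
s_{6588} = 5359 − 5358 = 1


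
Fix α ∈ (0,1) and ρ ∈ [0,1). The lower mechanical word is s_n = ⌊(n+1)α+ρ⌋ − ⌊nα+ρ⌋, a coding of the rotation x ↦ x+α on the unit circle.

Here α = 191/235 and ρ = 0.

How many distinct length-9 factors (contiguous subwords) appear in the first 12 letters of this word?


t_n = ⌊(n·191)/235⌋ for n = 0 … 12:
  n=0…9: ⌊0/235⌋=0 ⌊191/235⌋=0 ⌊382/235⌋=1 ⌊573/235⌋=2 ⌊764/235⌋=3 ⌊955/235⌋=4 ⌊1146/235⌋=4 ⌊1337/235⌋=5 ⌊1528/235⌋=6 ⌊1719/235⌋=7
  n=10…12: ⌊1910/235⌋=8 ⌊2101/235⌋=8 ⌊2292/235⌋=9
s_n = t_(n+1) − t_n for n = 0 … 11 gives
prefix = 011110111101
slide a length-9 window over [0..8] … [3..11] (4 windows); first occurrence of each distinct factor:
  [  0..  8] 011110111
  [  1..  9] 111101111
  [  2.. 10] 111011110
  [  3.. 11] 110111101
distinct factors: {011110111, 110111101, 111011110, 111101111}
count = 4  (Sturmian bound for length 9 is 10)

4


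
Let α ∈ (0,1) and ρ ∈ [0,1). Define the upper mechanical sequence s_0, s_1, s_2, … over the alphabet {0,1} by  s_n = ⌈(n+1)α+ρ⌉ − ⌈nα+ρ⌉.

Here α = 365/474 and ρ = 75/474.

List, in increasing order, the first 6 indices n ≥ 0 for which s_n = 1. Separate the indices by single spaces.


n=0: ⌈440/474⌉−⌈75/474⌉ = 1−1 = 0
n=1: ⌈805/474⌉−⌈440/474⌉ = 2−1 = 1  ← one
n=2: ⌈1170/474⌉−⌈805/474⌉ = 3−2 = 1  ← one
n=3: ⌈1535/474⌉−⌈1170/474⌉ = 4−3 = 1  ← one
n=4: ⌈1900/474⌉−⌈1535/474⌉ = 5−4 = 1  ← one
n=5: ⌈2265/474⌉−⌈1900/474⌉ = 5−5 = 0
n=6: ⌈2630/474⌉−⌈2265/474⌉ = 6−5 = 1  ← one
n=7: ⌈2995/474⌉−⌈2630/474⌉ = 7−6 = 1  ← one
positions of the first 6 ones: 1 2 3 4 6 7

1 2 3 4 6 7


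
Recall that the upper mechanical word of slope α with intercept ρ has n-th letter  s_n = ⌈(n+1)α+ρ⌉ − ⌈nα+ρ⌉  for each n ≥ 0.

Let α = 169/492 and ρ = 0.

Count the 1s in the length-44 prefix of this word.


#1s = Σ_{n=0}^{43} s_n = Σ_{n=0}^{43} (⌈(n+1)α+ρ⌉ − ⌈nα+ρ⌉)
the sum telescopes: every ⌈nα+ρ⌉ with 0 < n < 44 appears once with + and once with −, leaving ⌈44α+ρ⌉ − ⌈0·α+ρ⌉
44α + ρ = (44·169) / 492 = 7436/492
ρ = 0/492
⌈7436/492⌉ = 16,  ⌈0/492⌉ = 0
#1s = 16 − 0 = 16

16


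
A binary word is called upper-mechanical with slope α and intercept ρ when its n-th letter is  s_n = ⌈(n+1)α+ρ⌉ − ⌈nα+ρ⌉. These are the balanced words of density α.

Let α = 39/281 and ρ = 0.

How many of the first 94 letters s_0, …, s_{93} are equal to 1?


14

#1s = Σ_{n=0}^{93} s_n = Σ_{n=0}^{93} (⌈(n+1)α+ρ⌉ − ⌈nα+ρ⌉)
the sum telescopes: every ⌈nα+ρ⌉ with 0 < n < 94 appears once with + and once with −, leaving ⌈94α+ρ⌉ − ⌈0·α+ρ⌉
94α + ρ = (94·39) / 281 = 3666/281
ρ = 0/281
⌈3666/281⌉ = 14,  ⌈0/281⌉ = 0
#1s = 14 − 0 = 14


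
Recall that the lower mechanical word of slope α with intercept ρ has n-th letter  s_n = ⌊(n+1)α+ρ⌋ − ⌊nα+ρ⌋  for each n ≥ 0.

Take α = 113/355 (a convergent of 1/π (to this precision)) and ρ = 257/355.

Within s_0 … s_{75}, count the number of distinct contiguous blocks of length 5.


t_n = ⌊(n·113+257)/355⌋ for n = 0 … 76:
  n=0…9: ⌊257/355⌋=0 ⌊370/355⌋=1 ⌊483/355⌋=1 ⌊596/355⌋=1 ⌊709/355⌋=1 ⌊822/355⌋=2 ⌊935/355⌋=2 ⌊1048/355⌋=2 ⌊1161/355⌋=3 ⌊1274/355⌋=3
  n=10…19: ⌊1387/355⌋=3 ⌊1500/355⌋=4 ⌊1613/355⌋=4 ⌊1726/355⌋=4 ⌊1839/355⌋=5 ⌊1952/355⌋=5 ⌊2065/355⌋=5 ⌊2178/355⌋=6 ⌊2291/355⌋=6 ⌊2404/355⌋=6
  n=20…29: ⌊2517/355⌋=7 ⌊2630/355⌋=7 ⌊2743/355⌋=7 ⌊2856/355⌋=8 ⌊2969/355⌋=8 ⌊3082/355⌋=8 ⌊3195/355⌋=9 ⌊3308/355⌋=9 ⌊3421/355⌋=9 ⌊3534/355⌋=9
  n=30…39: ⌊3647/355⌋=10 ⌊3760/355⌋=10 ⌊3873/355⌋=10 ⌊3986/355⌋=11 ⌊4099/355⌋=11 ⌊4212/355⌋=11 ⌊4325/355⌋=12 ⌊4438/355⌋=12 ⌊4551/355⌋=12 ⌊4664/355⌋=13
  n=40…49: ⌊4777/355⌋=13 ⌊4890/355⌋=13 ⌊5003/355⌋=14 ⌊5116/355⌋=14 ⌊5229/355⌋=14 ⌊5342/355⌋=15 ⌊5455/355⌋=15 ⌊5568/355⌋=15 ⌊5681/355⌋=16 ⌊5794/355⌋=16
  n=50…59: ⌊5907/355⌋=16 ⌊6020/355⌋=16 ⌊6133/355⌋=17 ⌊6246/355⌋=17 ⌊6359/355⌋=17 ⌊6472/355⌋=18 ⌊6585/355⌋=18 ⌊6698/355⌋=18 ⌊6811/355⌋=19 ⌊6924/355⌋=19
  n=60…69: ⌊7037/355⌋=19 ⌊7150/355⌋=20 ⌊7263/355⌋=20 ⌊7376/355⌋=20 ⌊7489/355⌋=21 ⌊7602/355⌋=21 ⌊7715/355⌋=21 ⌊7828/355⌋=22 ⌊7941/355⌋=22 ⌊8054/355⌋=22
  n=70…76: ⌊8167/355⌋=23 ⌊8280/355⌋=23 ⌊8393/355⌋=23 ⌊8506/355⌋=23 ⌊8619/355⌋=24 ⌊8732/355⌋=24 ⌊8845/355⌋=24
s_n = t_(n+1) − t_n for n = 0 … 75 gives
prefix = 1000100100100100100100100100010010010010010010010001001001001001001001000100
slide a length-5 window over [0..4] … [71..75] (72 windows); first occurrence of each distinct factor:
  [  0..  4] 10001
  [  1..  5] 00010
  [  2..  6] 00100
  [  3..  7] 01001
  [  4..  8] 10010
  [ 24.. 28] 01000
  (the other 66 windows repeat one of these)
distinct factors: {00010, 00100, 01000, 01001, 10001, 10010}
count = 6  (Sturmian bound for length 5 is 6)

6


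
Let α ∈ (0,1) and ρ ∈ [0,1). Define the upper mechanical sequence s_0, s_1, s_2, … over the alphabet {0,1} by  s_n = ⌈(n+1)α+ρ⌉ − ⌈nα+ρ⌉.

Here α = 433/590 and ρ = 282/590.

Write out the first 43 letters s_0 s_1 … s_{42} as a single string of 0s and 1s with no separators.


n=0: ⌈(1·433+282)/590⌉ − ⌈(0·433+282)/590⌉ = ⌈715/590⌉ − ⌈282/590⌉ = 2 − 1 = 1
n=1: ⌈(2·433+282)/590⌉ − ⌈(1·433+282)/590⌉ = ⌈1148/590⌉ − ⌈715/590⌉ = 2 − 2 = 0
n=2: ⌈(3·433+282)/590⌉ − ⌈(2·433+282)/590⌉ = ⌈1581/590⌉ − ⌈1148/590⌉ = 3 − 2 = 1
n=3: ⌈(4·433+282)/590⌉ − ⌈(3·433+282)/590⌉ = ⌈2014/590⌉ − ⌈1581/590⌉ = 4 − 3 = 1
n=4: ⌈(5·433+282)/590⌉ − ⌈(4·433+282)/590⌉ = ⌈2447/590⌉ − ⌈2014/590⌉ = 5 − 4 = 1
n=5: ⌈(6·433+282)/590⌉ − ⌈(5·433+282)/590⌉ = ⌈2880/590⌉ − ⌈2447/590⌉ = 5 − 5 = 0
n=6: ⌈(7·433+282)/590⌉ − ⌈(6·433+282)/590⌉ = ⌈3313/590⌉ − ⌈2880/590⌉ = 6 − 5 = 1
n=7: ⌈(8·433+282)/590⌉ − ⌈(7·433+282)/590⌉ = ⌈3746/590⌉ − ⌈3313/590⌉ = 7 − 6 = 1
n=8: ⌈(9·433+282)/590⌉ − ⌈(8·433+282)/590⌉ = ⌈4179/590⌉ − ⌈3746/590⌉ = 8 − 7 = 1
n=9: ⌈(10·433+282)/590⌉ − ⌈(9·433+282)/590⌉ = ⌈4612/590⌉ − ⌈4179/590⌉ = 8 − 8 = 0
n=10: ⌈(11·433+282)/590⌉ − ⌈(10·433+282)/590⌉ = ⌈5045/590⌉ − ⌈4612/590⌉ = 9 − 8 = 1
n=11: ⌈(12·433+282)/590⌉ − ⌈(11·433+282)/590⌉ = ⌈5478/590⌉ − ⌈5045/590⌉ = 10 − 9 = 1
n=12: ⌈(13·433+282)/590⌉ − ⌈(12·433+282)/590⌉ = ⌈5911/590⌉ − ⌈5478/590⌉ = 11 − 10 = 1
n=13: ⌈(14·433+282)/590⌉ − ⌈(13·433+282)/590⌉ = ⌈6344/590⌉ − ⌈5911/590⌉ = 11 − 11 = 0
n=14: ⌈(15·433+282)/590⌉ − ⌈(14·433+282)/590⌉ = ⌈6777/590⌉ − ⌈6344/590⌉ = 12 − 11 = 1
n=15: ⌈(16·433+282)/590⌉ − ⌈(15·433+282)/590⌉ = ⌈7210/590⌉ − ⌈6777/590⌉ = 13 − 12 = 1
n=16: ⌈(17·433+282)/590⌉ − ⌈(16·433+282)/590⌉ = ⌈7643/590⌉ − ⌈7210/590⌉ = 13 − 13 = 0
n=17: ⌈(18·433+282)/590⌉ − ⌈(17·433+282)/590⌉ = ⌈8076/590⌉ − ⌈7643/590⌉ = 14 − 13 = 1
n=18: ⌈(19·433+282)/590⌉ − ⌈(18·433+282)/590⌉ = ⌈8509/590⌉ − ⌈8076/590⌉ = 15 − 14 = 1
n=19: ⌈(20·433+282)/590⌉ − ⌈(19·433+282)/590⌉ = ⌈8942/590⌉ − ⌈8509/590⌉ = 16 − 15 = 1
n=20: ⌈(21·433+282)/590⌉ − ⌈(20·433+282)/590⌉ = ⌈9375/590⌉ − ⌈8942/590⌉ = 16 − 16 = 0
n=21: ⌈(22·433+282)/590⌉ − ⌈(21·433+282)/590⌉ = ⌈9808/590⌉ − ⌈9375/590⌉ = 17 − 16 = 1
n=22: ⌈(23·433+282)/590⌉ − ⌈(22·433+282)/590⌉ = ⌈10241/590⌉ − ⌈9808/590⌉ = 18 − 17 = 1
n=23: ⌈(24·433+282)/590⌉ − ⌈(23·433+282)/590⌉ = ⌈10674/590⌉ − ⌈10241/590⌉ = 19 − 18 = 1
n=24: ⌈(25·433+282)/590⌉ − ⌈(24·433+282)/590⌉ = ⌈11107/590⌉ − ⌈10674/590⌉ = 19 − 19 = 0
n=25: ⌈(26·433+282)/590⌉ − ⌈(25·433+282)/590⌉ = ⌈11540/590⌉ − ⌈11107/590⌉ = 20 − 19 = 1
n=26: ⌈(27·433+282)/590⌉ − ⌈(26·433+282)/590⌉ = ⌈11973/590⌉ − ⌈11540/590⌉ = 21 − 20 = 1
n=27: ⌈(28·433+282)/590⌉ − ⌈(27·433+282)/590⌉ = ⌈12406/590⌉ − ⌈11973/590⌉ = 22 − 21 = 1
n=28: ⌈(29·433+282)/590⌉ − ⌈(28·433+282)/590⌉ = ⌈12839/590⌉ − ⌈12406/590⌉ = 22 − 22 = 0
n=29: ⌈(30·433+282)/590⌉ − ⌈(29·433+282)/590⌉ = ⌈13272/590⌉ − ⌈12839/590⌉ = 23 − 22 = 1
n=30: ⌈(31·433+282)/590⌉ − ⌈(30·433+282)/590⌉ = ⌈13705/590⌉ − ⌈13272/590⌉ = 24 − 23 = 1
n=31: ⌈(32·433+282)/590⌉ − ⌈(31·433+282)/590⌉ = ⌈14138/590⌉ − ⌈13705/590⌉ = 24 − 24 = 0
n=32: ⌈(33·433+282)/590⌉ − ⌈(32·433+282)/590⌉ = ⌈14571/590⌉ − ⌈14138/590⌉ = 25 − 24 = 1
n=33: ⌈(34·433+282)/590⌉ − ⌈(33·433+282)/590⌉ = ⌈15004/590⌉ − ⌈14571/590⌉ = 26 − 25 = 1
n=34: ⌈(35·433+282)/590⌉ − ⌈(34·433+282)/590⌉ = ⌈15437/590⌉ − ⌈15004/590⌉ = 27 − 26 = 1
n=35: ⌈(36·433+282)/590⌉ − ⌈(35·433+282)/590⌉ = ⌈15870/590⌉ − ⌈15437/590⌉ = 27 − 27 = 0
n=36: ⌈(37·433+282)/590⌉ − ⌈(36·433+282)/590⌉ = ⌈16303/590⌉ − ⌈15870/590⌉ = 28 − 27 = 1
n=37: ⌈(38·433+282)/590⌉ − ⌈(37·433+282)/590⌉ = ⌈16736/590⌉ − ⌈16303/590⌉ = 29 − 28 = 1
n=38: ⌈(39·433+282)/590⌉ − ⌈(38·433+282)/590⌉ = ⌈17169/590⌉ − ⌈16736/590⌉ = 30 − 29 = 1
n=39: ⌈(40·433+282)/590⌉ − ⌈(39·433+282)/590⌉ = ⌈17602/590⌉ − ⌈17169/590⌉ = 30 − 30 = 0
n=40: ⌈(41·433+282)/590⌉ − ⌈(40·433+282)/590⌉ = ⌈18035/590⌉ − ⌈17602/590⌉ = 31 − 30 = 1
n=41: ⌈(42·433+282)/590⌉ − ⌈(41·433+282)/590⌉ = ⌈18468/590⌉ − ⌈18035/590⌉ = 32 − 31 = 1
n=42: ⌈(43·433+282)/590⌉ − ⌈(42·433+282)/590⌉ = ⌈18901/590⌉ − ⌈18468/590⌉ = 33 − 32 = 1

1011101110111011011101110111011011101110111
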